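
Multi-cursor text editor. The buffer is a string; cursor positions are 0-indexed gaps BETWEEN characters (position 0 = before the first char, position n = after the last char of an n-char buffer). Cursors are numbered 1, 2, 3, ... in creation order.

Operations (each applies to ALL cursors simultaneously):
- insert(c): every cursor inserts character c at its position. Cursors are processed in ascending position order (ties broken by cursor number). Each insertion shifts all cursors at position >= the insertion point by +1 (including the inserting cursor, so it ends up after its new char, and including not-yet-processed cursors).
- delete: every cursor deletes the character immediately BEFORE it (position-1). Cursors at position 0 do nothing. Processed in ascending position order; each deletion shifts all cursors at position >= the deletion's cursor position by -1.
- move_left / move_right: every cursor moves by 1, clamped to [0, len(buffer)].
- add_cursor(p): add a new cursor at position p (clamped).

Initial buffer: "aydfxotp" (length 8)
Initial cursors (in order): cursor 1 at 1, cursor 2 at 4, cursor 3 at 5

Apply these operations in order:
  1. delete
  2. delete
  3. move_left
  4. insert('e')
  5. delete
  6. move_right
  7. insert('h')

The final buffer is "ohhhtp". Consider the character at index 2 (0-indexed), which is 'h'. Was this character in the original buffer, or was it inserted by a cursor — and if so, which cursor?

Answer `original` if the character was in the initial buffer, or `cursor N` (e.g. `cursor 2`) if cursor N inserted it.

After op 1 (delete): buffer="ydotp" (len 5), cursors c1@0 c2@2 c3@2, authorship .....
After op 2 (delete): buffer="otp" (len 3), cursors c1@0 c2@0 c3@0, authorship ...
After op 3 (move_left): buffer="otp" (len 3), cursors c1@0 c2@0 c3@0, authorship ...
After op 4 (insert('e')): buffer="eeeotp" (len 6), cursors c1@3 c2@3 c3@3, authorship 123...
After op 5 (delete): buffer="otp" (len 3), cursors c1@0 c2@0 c3@0, authorship ...
After op 6 (move_right): buffer="otp" (len 3), cursors c1@1 c2@1 c3@1, authorship ...
After op 7 (insert('h')): buffer="ohhhtp" (len 6), cursors c1@4 c2@4 c3@4, authorship .123..
Authorship (.=original, N=cursor N): . 1 2 3 . .
Index 2: author = 2

Answer: cursor 2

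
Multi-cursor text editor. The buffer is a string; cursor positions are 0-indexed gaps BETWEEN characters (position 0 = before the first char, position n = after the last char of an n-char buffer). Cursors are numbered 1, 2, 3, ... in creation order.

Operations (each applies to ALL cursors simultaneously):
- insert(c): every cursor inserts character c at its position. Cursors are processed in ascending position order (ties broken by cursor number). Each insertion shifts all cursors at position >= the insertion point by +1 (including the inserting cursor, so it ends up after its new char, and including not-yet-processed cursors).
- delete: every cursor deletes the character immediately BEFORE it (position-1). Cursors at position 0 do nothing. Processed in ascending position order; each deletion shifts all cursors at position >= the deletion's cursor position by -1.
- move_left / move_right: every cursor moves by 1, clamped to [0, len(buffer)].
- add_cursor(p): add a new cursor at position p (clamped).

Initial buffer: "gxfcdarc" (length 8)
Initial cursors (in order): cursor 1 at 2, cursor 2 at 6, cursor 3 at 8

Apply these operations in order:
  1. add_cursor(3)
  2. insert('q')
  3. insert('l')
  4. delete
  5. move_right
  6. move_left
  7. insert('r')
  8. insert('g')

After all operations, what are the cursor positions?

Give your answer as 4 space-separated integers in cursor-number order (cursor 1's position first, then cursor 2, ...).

After op 1 (add_cursor(3)): buffer="gxfcdarc" (len 8), cursors c1@2 c4@3 c2@6 c3@8, authorship ........
After op 2 (insert('q')): buffer="gxqfqcdaqrcq" (len 12), cursors c1@3 c4@5 c2@9 c3@12, authorship ..1.4...2..3
After op 3 (insert('l')): buffer="gxqlfqlcdaqlrcql" (len 16), cursors c1@4 c4@7 c2@12 c3@16, authorship ..11.44...22..33
After op 4 (delete): buffer="gxqfqcdaqrcq" (len 12), cursors c1@3 c4@5 c2@9 c3@12, authorship ..1.4...2..3
After op 5 (move_right): buffer="gxqfqcdaqrcq" (len 12), cursors c1@4 c4@6 c2@10 c3@12, authorship ..1.4...2..3
After op 6 (move_left): buffer="gxqfqcdaqrcq" (len 12), cursors c1@3 c4@5 c2@9 c3@11, authorship ..1.4...2..3
After op 7 (insert('r')): buffer="gxqrfqrcdaqrrcrq" (len 16), cursors c1@4 c4@7 c2@12 c3@15, authorship ..11.44...22..33
After op 8 (insert('g')): buffer="gxqrgfqrgcdaqrgrcrgq" (len 20), cursors c1@5 c4@9 c2@15 c3@19, authorship ..111.444...222..333

Answer: 5 15 19 9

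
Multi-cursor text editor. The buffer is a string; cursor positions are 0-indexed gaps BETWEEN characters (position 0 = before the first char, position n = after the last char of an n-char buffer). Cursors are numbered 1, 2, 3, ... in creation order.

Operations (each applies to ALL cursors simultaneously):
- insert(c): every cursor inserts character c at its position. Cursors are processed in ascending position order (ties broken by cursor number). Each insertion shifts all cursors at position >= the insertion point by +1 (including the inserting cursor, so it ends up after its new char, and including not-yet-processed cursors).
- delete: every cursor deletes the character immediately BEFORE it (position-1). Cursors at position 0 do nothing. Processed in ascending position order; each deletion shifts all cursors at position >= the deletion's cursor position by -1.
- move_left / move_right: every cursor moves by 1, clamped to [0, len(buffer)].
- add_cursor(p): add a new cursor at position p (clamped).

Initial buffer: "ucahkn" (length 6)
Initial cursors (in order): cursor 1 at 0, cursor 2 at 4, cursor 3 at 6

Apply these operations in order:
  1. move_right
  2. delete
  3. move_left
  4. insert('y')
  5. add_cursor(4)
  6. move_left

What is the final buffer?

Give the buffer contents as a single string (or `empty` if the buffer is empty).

After op 1 (move_right): buffer="ucahkn" (len 6), cursors c1@1 c2@5 c3@6, authorship ......
After op 2 (delete): buffer="cah" (len 3), cursors c1@0 c2@3 c3@3, authorship ...
After op 3 (move_left): buffer="cah" (len 3), cursors c1@0 c2@2 c3@2, authorship ...
After op 4 (insert('y')): buffer="ycayyh" (len 6), cursors c1@1 c2@5 c3@5, authorship 1..23.
After op 5 (add_cursor(4)): buffer="ycayyh" (len 6), cursors c1@1 c4@4 c2@5 c3@5, authorship 1..23.
After op 6 (move_left): buffer="ycayyh" (len 6), cursors c1@0 c4@3 c2@4 c3@4, authorship 1..23.

Answer: ycayyh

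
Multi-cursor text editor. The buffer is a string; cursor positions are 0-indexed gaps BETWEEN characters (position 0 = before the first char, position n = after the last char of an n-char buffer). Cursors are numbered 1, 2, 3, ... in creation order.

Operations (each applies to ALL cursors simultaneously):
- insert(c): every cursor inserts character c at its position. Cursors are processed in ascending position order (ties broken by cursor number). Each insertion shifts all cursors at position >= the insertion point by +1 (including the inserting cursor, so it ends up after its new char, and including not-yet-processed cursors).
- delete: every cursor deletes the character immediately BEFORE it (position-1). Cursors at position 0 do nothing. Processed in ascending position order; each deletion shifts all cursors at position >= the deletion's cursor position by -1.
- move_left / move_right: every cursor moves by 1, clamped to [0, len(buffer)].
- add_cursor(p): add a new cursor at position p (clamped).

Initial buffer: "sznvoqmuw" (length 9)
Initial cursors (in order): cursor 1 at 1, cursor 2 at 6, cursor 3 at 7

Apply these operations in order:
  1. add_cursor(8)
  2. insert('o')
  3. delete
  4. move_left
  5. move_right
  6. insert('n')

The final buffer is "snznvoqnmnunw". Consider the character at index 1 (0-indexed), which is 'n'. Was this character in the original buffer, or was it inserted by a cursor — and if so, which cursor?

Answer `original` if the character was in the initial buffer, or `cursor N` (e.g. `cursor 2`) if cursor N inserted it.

Answer: cursor 1

Derivation:
After op 1 (add_cursor(8)): buffer="sznvoqmuw" (len 9), cursors c1@1 c2@6 c3@7 c4@8, authorship .........
After op 2 (insert('o')): buffer="soznvoqomouow" (len 13), cursors c1@2 c2@8 c3@10 c4@12, authorship .1.....2.3.4.
After op 3 (delete): buffer="sznvoqmuw" (len 9), cursors c1@1 c2@6 c3@7 c4@8, authorship .........
After op 4 (move_left): buffer="sznvoqmuw" (len 9), cursors c1@0 c2@5 c3@6 c4@7, authorship .........
After op 5 (move_right): buffer="sznvoqmuw" (len 9), cursors c1@1 c2@6 c3@7 c4@8, authorship .........
After op 6 (insert('n')): buffer="snznvoqnmnunw" (len 13), cursors c1@2 c2@8 c3@10 c4@12, authorship .1.....2.3.4.
Authorship (.=original, N=cursor N): . 1 . . . . . 2 . 3 . 4 .
Index 1: author = 1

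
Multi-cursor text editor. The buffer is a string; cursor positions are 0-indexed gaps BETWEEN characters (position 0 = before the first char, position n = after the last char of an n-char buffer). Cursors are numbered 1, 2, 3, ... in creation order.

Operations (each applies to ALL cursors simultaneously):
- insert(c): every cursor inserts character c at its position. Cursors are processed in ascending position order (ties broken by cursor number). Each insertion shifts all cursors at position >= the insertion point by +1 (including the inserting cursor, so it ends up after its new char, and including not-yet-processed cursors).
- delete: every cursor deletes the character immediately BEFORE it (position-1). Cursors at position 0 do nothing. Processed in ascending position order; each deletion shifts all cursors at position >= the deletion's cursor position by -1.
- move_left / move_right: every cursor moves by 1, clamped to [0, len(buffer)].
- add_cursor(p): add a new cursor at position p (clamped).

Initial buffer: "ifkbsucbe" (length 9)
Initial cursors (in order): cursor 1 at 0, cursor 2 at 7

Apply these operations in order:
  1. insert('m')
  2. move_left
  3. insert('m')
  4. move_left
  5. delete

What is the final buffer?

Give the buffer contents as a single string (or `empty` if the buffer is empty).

Answer: mmifkbsummbe

Derivation:
After op 1 (insert('m')): buffer="mifkbsucmbe" (len 11), cursors c1@1 c2@9, authorship 1.......2..
After op 2 (move_left): buffer="mifkbsucmbe" (len 11), cursors c1@0 c2@8, authorship 1.......2..
After op 3 (insert('m')): buffer="mmifkbsucmmbe" (len 13), cursors c1@1 c2@10, authorship 11.......22..
After op 4 (move_left): buffer="mmifkbsucmmbe" (len 13), cursors c1@0 c2@9, authorship 11.......22..
After op 5 (delete): buffer="mmifkbsummbe" (len 12), cursors c1@0 c2@8, authorship 11......22..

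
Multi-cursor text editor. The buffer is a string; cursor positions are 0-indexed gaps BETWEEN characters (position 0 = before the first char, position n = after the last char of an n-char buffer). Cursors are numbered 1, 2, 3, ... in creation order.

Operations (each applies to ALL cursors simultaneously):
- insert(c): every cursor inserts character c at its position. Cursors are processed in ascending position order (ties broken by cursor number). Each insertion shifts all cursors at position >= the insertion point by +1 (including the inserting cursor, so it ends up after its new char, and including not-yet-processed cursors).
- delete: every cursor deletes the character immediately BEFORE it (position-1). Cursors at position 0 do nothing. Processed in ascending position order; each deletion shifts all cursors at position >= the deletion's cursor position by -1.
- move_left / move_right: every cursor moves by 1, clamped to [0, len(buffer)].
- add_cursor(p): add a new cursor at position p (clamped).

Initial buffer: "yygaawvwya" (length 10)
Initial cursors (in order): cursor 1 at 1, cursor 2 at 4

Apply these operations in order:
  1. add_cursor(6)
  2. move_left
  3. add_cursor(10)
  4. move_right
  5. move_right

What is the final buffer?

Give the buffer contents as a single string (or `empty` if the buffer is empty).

Answer: yygaawvwya

Derivation:
After op 1 (add_cursor(6)): buffer="yygaawvwya" (len 10), cursors c1@1 c2@4 c3@6, authorship ..........
After op 2 (move_left): buffer="yygaawvwya" (len 10), cursors c1@0 c2@3 c3@5, authorship ..........
After op 3 (add_cursor(10)): buffer="yygaawvwya" (len 10), cursors c1@0 c2@3 c3@5 c4@10, authorship ..........
After op 4 (move_right): buffer="yygaawvwya" (len 10), cursors c1@1 c2@4 c3@6 c4@10, authorship ..........
After op 5 (move_right): buffer="yygaawvwya" (len 10), cursors c1@2 c2@5 c3@7 c4@10, authorship ..........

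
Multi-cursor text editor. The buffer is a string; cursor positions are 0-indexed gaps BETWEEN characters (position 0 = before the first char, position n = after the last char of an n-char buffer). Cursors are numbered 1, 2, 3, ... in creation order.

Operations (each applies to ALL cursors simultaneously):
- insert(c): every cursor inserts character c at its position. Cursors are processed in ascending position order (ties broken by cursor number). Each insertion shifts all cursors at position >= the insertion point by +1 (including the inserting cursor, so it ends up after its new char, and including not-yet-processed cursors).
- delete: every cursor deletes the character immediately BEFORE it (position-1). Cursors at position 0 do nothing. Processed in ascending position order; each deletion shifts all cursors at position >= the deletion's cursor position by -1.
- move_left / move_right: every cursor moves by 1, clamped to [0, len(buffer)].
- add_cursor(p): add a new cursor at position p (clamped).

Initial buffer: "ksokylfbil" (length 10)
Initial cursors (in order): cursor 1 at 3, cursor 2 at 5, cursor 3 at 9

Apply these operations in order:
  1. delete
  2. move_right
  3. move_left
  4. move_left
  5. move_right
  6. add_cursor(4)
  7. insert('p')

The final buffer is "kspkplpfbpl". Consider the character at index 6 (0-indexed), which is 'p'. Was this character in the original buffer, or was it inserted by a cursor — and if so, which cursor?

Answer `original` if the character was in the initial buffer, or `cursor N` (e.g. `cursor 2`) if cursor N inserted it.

Answer: cursor 4

Derivation:
After op 1 (delete): buffer="ksklfbl" (len 7), cursors c1@2 c2@3 c3@6, authorship .......
After op 2 (move_right): buffer="ksklfbl" (len 7), cursors c1@3 c2@4 c3@7, authorship .......
After op 3 (move_left): buffer="ksklfbl" (len 7), cursors c1@2 c2@3 c3@6, authorship .......
After op 4 (move_left): buffer="ksklfbl" (len 7), cursors c1@1 c2@2 c3@5, authorship .......
After op 5 (move_right): buffer="ksklfbl" (len 7), cursors c1@2 c2@3 c3@6, authorship .......
After op 6 (add_cursor(4)): buffer="ksklfbl" (len 7), cursors c1@2 c2@3 c4@4 c3@6, authorship .......
After op 7 (insert('p')): buffer="kspkplpfbpl" (len 11), cursors c1@3 c2@5 c4@7 c3@10, authorship ..1.2.4..3.
Authorship (.=original, N=cursor N): . . 1 . 2 . 4 . . 3 .
Index 6: author = 4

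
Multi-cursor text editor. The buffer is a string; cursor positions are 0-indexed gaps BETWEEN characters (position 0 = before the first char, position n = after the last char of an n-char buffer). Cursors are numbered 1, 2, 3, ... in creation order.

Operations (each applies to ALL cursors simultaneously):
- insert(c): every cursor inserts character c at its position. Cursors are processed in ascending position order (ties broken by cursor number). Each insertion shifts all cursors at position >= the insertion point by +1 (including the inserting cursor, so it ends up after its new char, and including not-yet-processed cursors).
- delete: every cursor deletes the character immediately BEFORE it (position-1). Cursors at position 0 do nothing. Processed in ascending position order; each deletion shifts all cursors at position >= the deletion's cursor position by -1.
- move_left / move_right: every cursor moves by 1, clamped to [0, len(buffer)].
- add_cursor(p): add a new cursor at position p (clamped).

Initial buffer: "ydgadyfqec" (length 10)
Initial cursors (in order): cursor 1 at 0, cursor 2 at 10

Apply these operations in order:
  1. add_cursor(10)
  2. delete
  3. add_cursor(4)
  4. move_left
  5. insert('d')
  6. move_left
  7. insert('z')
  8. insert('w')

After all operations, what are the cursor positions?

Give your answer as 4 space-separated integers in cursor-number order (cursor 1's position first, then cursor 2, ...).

After op 1 (add_cursor(10)): buffer="ydgadyfqec" (len 10), cursors c1@0 c2@10 c3@10, authorship ..........
After op 2 (delete): buffer="ydgadyfq" (len 8), cursors c1@0 c2@8 c3@8, authorship ........
After op 3 (add_cursor(4)): buffer="ydgadyfq" (len 8), cursors c1@0 c4@4 c2@8 c3@8, authorship ........
After op 4 (move_left): buffer="ydgadyfq" (len 8), cursors c1@0 c4@3 c2@7 c3@7, authorship ........
After op 5 (insert('d')): buffer="dydgdadyfddq" (len 12), cursors c1@1 c4@5 c2@11 c3@11, authorship 1...4....23.
After op 6 (move_left): buffer="dydgdadyfddq" (len 12), cursors c1@0 c4@4 c2@10 c3@10, authorship 1...4....23.
After op 7 (insert('z')): buffer="zdydgzdadyfdzzdq" (len 16), cursors c1@1 c4@6 c2@14 c3@14, authorship 11...44....2233.
After op 8 (insert('w')): buffer="zwdydgzwdadyfdzzwwdq" (len 20), cursors c1@2 c4@8 c2@18 c3@18, authorship 111...444....223233.

Answer: 2 18 18 8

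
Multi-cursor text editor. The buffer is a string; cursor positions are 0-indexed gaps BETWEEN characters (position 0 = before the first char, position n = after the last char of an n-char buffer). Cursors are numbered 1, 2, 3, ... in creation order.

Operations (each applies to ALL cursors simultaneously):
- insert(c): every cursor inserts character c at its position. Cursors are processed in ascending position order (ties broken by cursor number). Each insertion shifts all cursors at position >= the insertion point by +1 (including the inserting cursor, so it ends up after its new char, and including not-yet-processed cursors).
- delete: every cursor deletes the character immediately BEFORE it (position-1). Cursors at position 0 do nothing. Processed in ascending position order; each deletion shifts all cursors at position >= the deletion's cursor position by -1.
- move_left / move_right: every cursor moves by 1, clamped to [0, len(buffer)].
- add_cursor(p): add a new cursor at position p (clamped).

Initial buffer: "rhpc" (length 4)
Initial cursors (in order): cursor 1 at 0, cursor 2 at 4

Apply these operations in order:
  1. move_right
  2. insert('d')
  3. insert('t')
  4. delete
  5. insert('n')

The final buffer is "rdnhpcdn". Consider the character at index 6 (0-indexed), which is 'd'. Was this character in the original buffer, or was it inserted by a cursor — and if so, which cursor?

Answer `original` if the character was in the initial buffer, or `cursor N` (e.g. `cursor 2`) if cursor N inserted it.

Answer: cursor 2

Derivation:
After op 1 (move_right): buffer="rhpc" (len 4), cursors c1@1 c2@4, authorship ....
After op 2 (insert('d')): buffer="rdhpcd" (len 6), cursors c1@2 c2@6, authorship .1...2
After op 3 (insert('t')): buffer="rdthpcdt" (len 8), cursors c1@3 c2@8, authorship .11...22
After op 4 (delete): buffer="rdhpcd" (len 6), cursors c1@2 c2@6, authorship .1...2
After op 5 (insert('n')): buffer="rdnhpcdn" (len 8), cursors c1@3 c2@8, authorship .11...22
Authorship (.=original, N=cursor N): . 1 1 . . . 2 2
Index 6: author = 2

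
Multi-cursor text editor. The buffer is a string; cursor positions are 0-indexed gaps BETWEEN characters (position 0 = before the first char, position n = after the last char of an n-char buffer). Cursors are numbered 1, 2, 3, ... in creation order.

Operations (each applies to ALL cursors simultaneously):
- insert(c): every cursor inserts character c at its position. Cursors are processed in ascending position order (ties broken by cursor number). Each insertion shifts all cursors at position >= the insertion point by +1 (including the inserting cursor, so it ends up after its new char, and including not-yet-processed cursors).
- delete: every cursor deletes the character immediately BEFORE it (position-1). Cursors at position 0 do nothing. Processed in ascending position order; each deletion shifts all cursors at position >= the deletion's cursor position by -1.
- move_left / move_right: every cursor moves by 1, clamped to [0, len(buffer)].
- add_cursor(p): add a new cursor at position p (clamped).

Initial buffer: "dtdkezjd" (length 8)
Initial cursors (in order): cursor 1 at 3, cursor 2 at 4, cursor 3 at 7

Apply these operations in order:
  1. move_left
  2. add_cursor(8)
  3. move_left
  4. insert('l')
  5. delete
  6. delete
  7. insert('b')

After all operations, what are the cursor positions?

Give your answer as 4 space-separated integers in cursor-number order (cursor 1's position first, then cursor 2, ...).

After op 1 (move_left): buffer="dtdkezjd" (len 8), cursors c1@2 c2@3 c3@6, authorship ........
After op 2 (add_cursor(8)): buffer="dtdkezjd" (len 8), cursors c1@2 c2@3 c3@6 c4@8, authorship ........
After op 3 (move_left): buffer="dtdkezjd" (len 8), cursors c1@1 c2@2 c3@5 c4@7, authorship ........
After op 4 (insert('l')): buffer="dltldkelzjld" (len 12), cursors c1@2 c2@4 c3@8 c4@11, authorship .1.2...3..4.
After op 5 (delete): buffer="dtdkezjd" (len 8), cursors c1@1 c2@2 c3@5 c4@7, authorship ........
After op 6 (delete): buffer="dkzd" (len 4), cursors c1@0 c2@0 c3@2 c4@3, authorship ....
After op 7 (insert('b')): buffer="bbdkbzbd" (len 8), cursors c1@2 c2@2 c3@5 c4@7, authorship 12..3.4.

Answer: 2 2 5 7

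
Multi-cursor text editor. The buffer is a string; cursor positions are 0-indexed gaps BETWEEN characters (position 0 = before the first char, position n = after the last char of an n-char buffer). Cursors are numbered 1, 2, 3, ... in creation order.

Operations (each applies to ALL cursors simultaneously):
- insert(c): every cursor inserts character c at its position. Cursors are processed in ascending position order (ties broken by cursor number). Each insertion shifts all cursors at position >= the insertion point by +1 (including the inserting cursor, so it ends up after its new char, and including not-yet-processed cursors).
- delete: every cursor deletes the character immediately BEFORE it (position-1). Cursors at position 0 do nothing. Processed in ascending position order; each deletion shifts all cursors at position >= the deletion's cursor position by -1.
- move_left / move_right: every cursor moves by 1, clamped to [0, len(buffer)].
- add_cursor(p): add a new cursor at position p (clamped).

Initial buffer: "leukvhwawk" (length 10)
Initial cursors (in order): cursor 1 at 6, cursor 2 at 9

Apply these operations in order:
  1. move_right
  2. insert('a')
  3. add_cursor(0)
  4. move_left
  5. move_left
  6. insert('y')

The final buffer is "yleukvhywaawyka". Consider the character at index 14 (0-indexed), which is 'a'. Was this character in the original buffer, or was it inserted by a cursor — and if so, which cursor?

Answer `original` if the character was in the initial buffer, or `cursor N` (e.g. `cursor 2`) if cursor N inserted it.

Answer: cursor 2

Derivation:
After op 1 (move_right): buffer="leukvhwawk" (len 10), cursors c1@7 c2@10, authorship ..........
After op 2 (insert('a')): buffer="leukvhwaawka" (len 12), cursors c1@8 c2@12, authorship .......1...2
After op 3 (add_cursor(0)): buffer="leukvhwaawka" (len 12), cursors c3@0 c1@8 c2@12, authorship .......1...2
After op 4 (move_left): buffer="leukvhwaawka" (len 12), cursors c3@0 c1@7 c2@11, authorship .......1...2
After op 5 (move_left): buffer="leukvhwaawka" (len 12), cursors c3@0 c1@6 c2@10, authorship .......1...2
After op 6 (insert('y')): buffer="yleukvhywaawyka" (len 15), cursors c3@1 c1@8 c2@13, authorship 3......1.1..2.2
Authorship (.=original, N=cursor N): 3 . . . . . . 1 . 1 . . 2 . 2
Index 14: author = 2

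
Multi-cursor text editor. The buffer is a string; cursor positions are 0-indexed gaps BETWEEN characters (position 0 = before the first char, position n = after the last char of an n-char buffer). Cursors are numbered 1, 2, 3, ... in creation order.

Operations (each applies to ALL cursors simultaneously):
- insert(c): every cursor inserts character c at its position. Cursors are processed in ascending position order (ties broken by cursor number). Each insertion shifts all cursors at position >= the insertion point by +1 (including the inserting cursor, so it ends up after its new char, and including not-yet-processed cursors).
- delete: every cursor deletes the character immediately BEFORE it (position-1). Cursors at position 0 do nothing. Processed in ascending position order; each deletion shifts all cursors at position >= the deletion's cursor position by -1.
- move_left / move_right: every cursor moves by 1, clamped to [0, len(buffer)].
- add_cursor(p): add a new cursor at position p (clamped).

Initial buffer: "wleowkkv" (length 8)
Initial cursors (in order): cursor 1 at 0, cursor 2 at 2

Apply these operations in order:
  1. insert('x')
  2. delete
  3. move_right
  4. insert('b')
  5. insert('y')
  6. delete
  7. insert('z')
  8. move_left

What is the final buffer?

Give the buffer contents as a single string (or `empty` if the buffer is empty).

Answer: wbzlebzowkkv

Derivation:
After op 1 (insert('x')): buffer="xwlxeowkkv" (len 10), cursors c1@1 c2@4, authorship 1..2......
After op 2 (delete): buffer="wleowkkv" (len 8), cursors c1@0 c2@2, authorship ........
After op 3 (move_right): buffer="wleowkkv" (len 8), cursors c1@1 c2@3, authorship ........
After op 4 (insert('b')): buffer="wblebowkkv" (len 10), cursors c1@2 c2@5, authorship .1..2.....
After op 5 (insert('y')): buffer="wbylebyowkkv" (len 12), cursors c1@3 c2@7, authorship .11..22.....
After op 6 (delete): buffer="wblebowkkv" (len 10), cursors c1@2 c2@5, authorship .1..2.....
After op 7 (insert('z')): buffer="wbzlebzowkkv" (len 12), cursors c1@3 c2@7, authorship .11..22.....
After op 8 (move_left): buffer="wbzlebzowkkv" (len 12), cursors c1@2 c2@6, authorship .11..22.....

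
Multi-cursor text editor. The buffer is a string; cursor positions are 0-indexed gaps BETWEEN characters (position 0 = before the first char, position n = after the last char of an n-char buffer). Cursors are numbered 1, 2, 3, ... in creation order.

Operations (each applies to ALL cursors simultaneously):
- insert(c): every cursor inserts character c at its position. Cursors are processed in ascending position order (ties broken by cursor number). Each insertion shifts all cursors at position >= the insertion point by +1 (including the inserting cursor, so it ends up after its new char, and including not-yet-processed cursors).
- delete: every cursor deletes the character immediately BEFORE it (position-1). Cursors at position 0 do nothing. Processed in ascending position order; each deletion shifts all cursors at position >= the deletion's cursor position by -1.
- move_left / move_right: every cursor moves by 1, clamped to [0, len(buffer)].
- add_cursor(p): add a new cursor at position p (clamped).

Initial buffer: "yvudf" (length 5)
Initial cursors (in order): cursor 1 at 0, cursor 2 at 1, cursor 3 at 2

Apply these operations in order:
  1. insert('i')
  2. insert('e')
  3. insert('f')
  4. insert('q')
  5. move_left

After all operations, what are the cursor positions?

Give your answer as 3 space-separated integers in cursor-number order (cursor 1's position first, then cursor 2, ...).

After op 1 (insert('i')): buffer="iyiviudf" (len 8), cursors c1@1 c2@3 c3@5, authorship 1.2.3...
After op 2 (insert('e')): buffer="ieyievieudf" (len 11), cursors c1@2 c2@5 c3@8, authorship 11.22.33...
After op 3 (insert('f')): buffer="iefyiefviefudf" (len 14), cursors c1@3 c2@7 c3@11, authorship 111.222.333...
After op 4 (insert('q')): buffer="iefqyiefqviefqudf" (len 17), cursors c1@4 c2@9 c3@14, authorship 1111.2222.3333...
After op 5 (move_left): buffer="iefqyiefqviefqudf" (len 17), cursors c1@3 c2@8 c3@13, authorship 1111.2222.3333...

Answer: 3 8 13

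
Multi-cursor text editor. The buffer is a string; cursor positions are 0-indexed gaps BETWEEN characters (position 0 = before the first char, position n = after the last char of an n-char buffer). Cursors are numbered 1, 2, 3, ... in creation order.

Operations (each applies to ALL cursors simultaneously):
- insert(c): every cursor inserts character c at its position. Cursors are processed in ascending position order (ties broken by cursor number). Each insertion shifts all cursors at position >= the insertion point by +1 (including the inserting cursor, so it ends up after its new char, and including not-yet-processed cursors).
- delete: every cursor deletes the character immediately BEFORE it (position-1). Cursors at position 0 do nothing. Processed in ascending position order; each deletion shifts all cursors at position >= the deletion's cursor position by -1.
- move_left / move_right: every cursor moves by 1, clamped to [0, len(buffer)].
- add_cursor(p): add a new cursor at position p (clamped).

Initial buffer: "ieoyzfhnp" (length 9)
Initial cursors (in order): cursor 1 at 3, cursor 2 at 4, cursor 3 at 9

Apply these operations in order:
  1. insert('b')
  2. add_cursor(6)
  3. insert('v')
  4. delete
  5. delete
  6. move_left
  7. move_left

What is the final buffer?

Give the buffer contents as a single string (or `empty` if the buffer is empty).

After op 1 (insert('b')): buffer="ieobybzfhnpb" (len 12), cursors c1@4 c2@6 c3@12, authorship ...1.2.....3
After op 2 (add_cursor(6)): buffer="ieobybzfhnpb" (len 12), cursors c1@4 c2@6 c4@6 c3@12, authorship ...1.2.....3
After op 3 (insert('v')): buffer="ieobvybvvzfhnpbv" (len 16), cursors c1@5 c2@9 c4@9 c3@16, authorship ...11.224.....33
After op 4 (delete): buffer="ieobybzfhnpb" (len 12), cursors c1@4 c2@6 c4@6 c3@12, authorship ...1.2.....3
After op 5 (delete): buffer="ieozfhnp" (len 8), cursors c1@3 c2@3 c4@3 c3@8, authorship ........
After op 6 (move_left): buffer="ieozfhnp" (len 8), cursors c1@2 c2@2 c4@2 c3@7, authorship ........
After op 7 (move_left): buffer="ieozfhnp" (len 8), cursors c1@1 c2@1 c4@1 c3@6, authorship ........

Answer: ieozfhnp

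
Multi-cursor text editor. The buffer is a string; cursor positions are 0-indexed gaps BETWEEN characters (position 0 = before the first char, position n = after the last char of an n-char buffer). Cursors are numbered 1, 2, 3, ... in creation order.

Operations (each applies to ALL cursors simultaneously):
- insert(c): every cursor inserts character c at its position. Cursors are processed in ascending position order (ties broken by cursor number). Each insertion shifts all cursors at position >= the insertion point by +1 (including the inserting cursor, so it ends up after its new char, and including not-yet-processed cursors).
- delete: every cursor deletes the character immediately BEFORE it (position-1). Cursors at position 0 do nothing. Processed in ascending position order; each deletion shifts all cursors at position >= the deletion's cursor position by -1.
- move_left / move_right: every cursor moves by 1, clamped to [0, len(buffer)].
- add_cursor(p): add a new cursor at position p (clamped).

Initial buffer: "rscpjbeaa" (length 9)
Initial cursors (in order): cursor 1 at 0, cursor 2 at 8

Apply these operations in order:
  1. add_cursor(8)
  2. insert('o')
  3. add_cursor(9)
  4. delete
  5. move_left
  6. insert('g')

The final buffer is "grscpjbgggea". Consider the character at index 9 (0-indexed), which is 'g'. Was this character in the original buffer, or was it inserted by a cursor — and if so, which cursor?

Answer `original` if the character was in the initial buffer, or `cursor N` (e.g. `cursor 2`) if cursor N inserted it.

Answer: cursor 4

Derivation:
After op 1 (add_cursor(8)): buffer="rscpjbeaa" (len 9), cursors c1@0 c2@8 c3@8, authorship .........
After op 2 (insert('o')): buffer="orscpjbeaooa" (len 12), cursors c1@1 c2@11 c3@11, authorship 1........23.
After op 3 (add_cursor(9)): buffer="orscpjbeaooa" (len 12), cursors c1@1 c4@9 c2@11 c3@11, authorship 1........23.
After op 4 (delete): buffer="rscpjbea" (len 8), cursors c1@0 c2@7 c3@7 c4@7, authorship ........
After op 5 (move_left): buffer="rscpjbea" (len 8), cursors c1@0 c2@6 c3@6 c4@6, authorship ........
After op 6 (insert('g')): buffer="grscpjbgggea" (len 12), cursors c1@1 c2@10 c3@10 c4@10, authorship 1......234..
Authorship (.=original, N=cursor N): 1 . . . . . . 2 3 4 . .
Index 9: author = 4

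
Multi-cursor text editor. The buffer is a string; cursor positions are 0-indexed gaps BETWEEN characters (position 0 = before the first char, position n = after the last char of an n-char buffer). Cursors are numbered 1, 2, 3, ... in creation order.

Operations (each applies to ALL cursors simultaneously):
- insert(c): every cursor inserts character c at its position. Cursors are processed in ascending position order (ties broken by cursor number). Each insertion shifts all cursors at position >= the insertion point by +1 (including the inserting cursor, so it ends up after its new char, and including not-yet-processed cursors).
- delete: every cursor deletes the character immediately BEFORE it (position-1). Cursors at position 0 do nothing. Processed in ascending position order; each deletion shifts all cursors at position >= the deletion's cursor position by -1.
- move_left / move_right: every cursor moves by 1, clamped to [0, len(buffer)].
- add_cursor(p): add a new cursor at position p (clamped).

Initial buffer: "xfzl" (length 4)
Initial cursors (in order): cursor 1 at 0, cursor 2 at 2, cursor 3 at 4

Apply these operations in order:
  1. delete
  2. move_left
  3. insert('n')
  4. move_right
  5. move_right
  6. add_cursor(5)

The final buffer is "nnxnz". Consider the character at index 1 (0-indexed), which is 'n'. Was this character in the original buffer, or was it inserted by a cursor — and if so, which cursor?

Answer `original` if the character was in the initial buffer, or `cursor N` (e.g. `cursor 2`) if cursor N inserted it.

After op 1 (delete): buffer="xz" (len 2), cursors c1@0 c2@1 c3@2, authorship ..
After op 2 (move_left): buffer="xz" (len 2), cursors c1@0 c2@0 c3@1, authorship ..
After op 3 (insert('n')): buffer="nnxnz" (len 5), cursors c1@2 c2@2 c3@4, authorship 12.3.
After op 4 (move_right): buffer="nnxnz" (len 5), cursors c1@3 c2@3 c3@5, authorship 12.3.
After op 5 (move_right): buffer="nnxnz" (len 5), cursors c1@4 c2@4 c3@5, authorship 12.3.
After op 6 (add_cursor(5)): buffer="nnxnz" (len 5), cursors c1@4 c2@4 c3@5 c4@5, authorship 12.3.
Authorship (.=original, N=cursor N): 1 2 . 3 .
Index 1: author = 2

Answer: cursor 2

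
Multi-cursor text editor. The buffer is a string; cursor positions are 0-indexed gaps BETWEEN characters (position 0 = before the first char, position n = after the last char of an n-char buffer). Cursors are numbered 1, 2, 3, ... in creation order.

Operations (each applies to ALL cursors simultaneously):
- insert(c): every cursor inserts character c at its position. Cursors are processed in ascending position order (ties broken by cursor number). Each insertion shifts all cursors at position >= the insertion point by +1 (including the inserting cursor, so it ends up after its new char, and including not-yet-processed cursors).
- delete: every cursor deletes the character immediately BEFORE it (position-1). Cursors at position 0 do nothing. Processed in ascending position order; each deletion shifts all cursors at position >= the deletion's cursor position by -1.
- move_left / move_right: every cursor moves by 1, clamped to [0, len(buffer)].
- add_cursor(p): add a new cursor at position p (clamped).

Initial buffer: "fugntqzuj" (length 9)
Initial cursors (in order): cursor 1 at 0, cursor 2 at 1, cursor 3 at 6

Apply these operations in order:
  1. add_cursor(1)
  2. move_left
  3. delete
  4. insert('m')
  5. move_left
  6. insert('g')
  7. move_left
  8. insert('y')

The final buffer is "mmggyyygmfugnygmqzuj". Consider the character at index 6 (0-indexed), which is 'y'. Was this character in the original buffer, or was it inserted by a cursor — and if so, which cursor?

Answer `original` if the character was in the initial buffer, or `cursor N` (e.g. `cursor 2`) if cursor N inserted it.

Answer: cursor 4

Derivation:
After op 1 (add_cursor(1)): buffer="fugntqzuj" (len 9), cursors c1@0 c2@1 c4@1 c3@6, authorship .........
After op 2 (move_left): buffer="fugntqzuj" (len 9), cursors c1@0 c2@0 c4@0 c3@5, authorship .........
After op 3 (delete): buffer="fugnqzuj" (len 8), cursors c1@0 c2@0 c4@0 c3@4, authorship ........
After op 4 (insert('m')): buffer="mmmfugnmqzuj" (len 12), cursors c1@3 c2@3 c4@3 c3@8, authorship 124....3....
After op 5 (move_left): buffer="mmmfugnmqzuj" (len 12), cursors c1@2 c2@2 c4@2 c3@7, authorship 124....3....
After op 6 (insert('g')): buffer="mmgggmfugngmqzuj" (len 16), cursors c1@5 c2@5 c4@5 c3@11, authorship 121244....33....
After op 7 (move_left): buffer="mmgggmfugngmqzuj" (len 16), cursors c1@4 c2@4 c4@4 c3@10, authorship 121244....33....
After op 8 (insert('y')): buffer="mmggyyygmfugnygmqzuj" (len 20), cursors c1@7 c2@7 c4@7 c3@14, authorship 121212444....333....
Authorship (.=original, N=cursor N): 1 2 1 2 1 2 4 4 4 . . . . 3 3 3 . . . .
Index 6: author = 4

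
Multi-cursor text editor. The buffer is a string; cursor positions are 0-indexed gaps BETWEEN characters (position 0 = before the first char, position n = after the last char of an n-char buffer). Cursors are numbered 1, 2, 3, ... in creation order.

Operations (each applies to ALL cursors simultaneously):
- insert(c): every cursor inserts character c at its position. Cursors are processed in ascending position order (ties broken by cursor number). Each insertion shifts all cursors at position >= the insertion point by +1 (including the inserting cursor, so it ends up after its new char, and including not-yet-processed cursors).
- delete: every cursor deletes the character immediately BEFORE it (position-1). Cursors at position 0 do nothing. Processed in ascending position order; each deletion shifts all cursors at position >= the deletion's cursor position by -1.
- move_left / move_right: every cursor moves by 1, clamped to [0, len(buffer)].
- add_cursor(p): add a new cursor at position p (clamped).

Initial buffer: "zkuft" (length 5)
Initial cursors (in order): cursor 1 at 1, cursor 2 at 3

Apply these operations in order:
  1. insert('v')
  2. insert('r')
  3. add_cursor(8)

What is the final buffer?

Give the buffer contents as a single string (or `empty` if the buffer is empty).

Answer: zvrkuvrft

Derivation:
After op 1 (insert('v')): buffer="zvkuvft" (len 7), cursors c1@2 c2@5, authorship .1..2..
After op 2 (insert('r')): buffer="zvrkuvrft" (len 9), cursors c1@3 c2@7, authorship .11..22..
After op 3 (add_cursor(8)): buffer="zvrkuvrft" (len 9), cursors c1@3 c2@7 c3@8, authorship .11..22..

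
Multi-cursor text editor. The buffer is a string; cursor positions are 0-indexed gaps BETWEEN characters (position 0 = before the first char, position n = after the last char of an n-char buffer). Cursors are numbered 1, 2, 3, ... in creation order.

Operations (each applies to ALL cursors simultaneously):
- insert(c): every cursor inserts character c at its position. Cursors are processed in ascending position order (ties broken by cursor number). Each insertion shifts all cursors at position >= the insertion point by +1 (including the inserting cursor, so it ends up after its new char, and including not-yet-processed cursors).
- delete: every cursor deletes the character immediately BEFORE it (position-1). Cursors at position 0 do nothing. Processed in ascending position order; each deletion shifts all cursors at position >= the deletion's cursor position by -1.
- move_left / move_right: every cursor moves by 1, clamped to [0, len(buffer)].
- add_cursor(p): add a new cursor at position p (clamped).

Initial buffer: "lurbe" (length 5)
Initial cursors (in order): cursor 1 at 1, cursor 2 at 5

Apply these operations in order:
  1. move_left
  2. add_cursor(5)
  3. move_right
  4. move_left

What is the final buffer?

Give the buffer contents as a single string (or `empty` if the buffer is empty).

After op 1 (move_left): buffer="lurbe" (len 5), cursors c1@0 c2@4, authorship .....
After op 2 (add_cursor(5)): buffer="lurbe" (len 5), cursors c1@0 c2@4 c3@5, authorship .....
After op 3 (move_right): buffer="lurbe" (len 5), cursors c1@1 c2@5 c3@5, authorship .....
After op 4 (move_left): buffer="lurbe" (len 5), cursors c1@0 c2@4 c3@4, authorship .....

Answer: lurbe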